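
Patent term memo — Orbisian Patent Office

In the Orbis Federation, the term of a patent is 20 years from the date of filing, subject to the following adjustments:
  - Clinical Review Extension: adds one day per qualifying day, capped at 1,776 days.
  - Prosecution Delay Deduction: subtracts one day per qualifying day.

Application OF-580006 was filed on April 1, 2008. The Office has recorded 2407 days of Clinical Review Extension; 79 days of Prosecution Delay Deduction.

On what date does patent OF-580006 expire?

Base term: filing date + 20 years → 1 April 2028.
Clinical Review Extension: 2407 days claimed exceeds the 1776-day cap, so +1776 days → 10 February 2033.
Prosecution Delay Deduction: −79 days → 23 November 2032.

November 23, 2032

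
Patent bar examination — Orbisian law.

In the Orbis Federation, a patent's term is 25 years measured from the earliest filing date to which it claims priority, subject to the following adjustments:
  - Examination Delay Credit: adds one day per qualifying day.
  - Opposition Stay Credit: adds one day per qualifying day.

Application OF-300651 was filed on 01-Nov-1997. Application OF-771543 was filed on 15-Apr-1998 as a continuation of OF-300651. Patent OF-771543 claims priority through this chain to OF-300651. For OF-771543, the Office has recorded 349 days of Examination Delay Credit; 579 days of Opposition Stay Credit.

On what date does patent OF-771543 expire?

Earliest priority filing: 1 November 1997.
Base term: 1 November 1997 + 25 years → 1 November 2022.
Examination Delay Credit: +349 days → 16 October 2023.
Opposition Stay Credit: +579 days → 17 May 2025.

May 17, 2025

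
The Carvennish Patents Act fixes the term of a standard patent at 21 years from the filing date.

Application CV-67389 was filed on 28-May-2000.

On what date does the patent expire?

Filing date + 21 years → 28 May 2021.

2021-05-28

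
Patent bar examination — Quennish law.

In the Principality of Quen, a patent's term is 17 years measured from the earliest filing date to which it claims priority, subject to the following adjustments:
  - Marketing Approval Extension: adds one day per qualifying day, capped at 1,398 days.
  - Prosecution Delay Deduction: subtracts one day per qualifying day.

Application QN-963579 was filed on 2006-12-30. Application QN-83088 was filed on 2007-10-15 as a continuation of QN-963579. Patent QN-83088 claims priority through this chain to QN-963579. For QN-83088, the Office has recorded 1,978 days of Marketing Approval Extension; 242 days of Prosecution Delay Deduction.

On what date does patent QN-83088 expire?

Earliest priority filing: 30 December 2006.
Base term: 30 December 2006 + 17 years → 30 December 2023.
Marketing Approval Extension: 1978 days claimed exceeds the 1398-day cap, so +1398 days → 28 October 2027.
Prosecution Delay Deduction: −242 days → 28 February 2027.

2027-02-28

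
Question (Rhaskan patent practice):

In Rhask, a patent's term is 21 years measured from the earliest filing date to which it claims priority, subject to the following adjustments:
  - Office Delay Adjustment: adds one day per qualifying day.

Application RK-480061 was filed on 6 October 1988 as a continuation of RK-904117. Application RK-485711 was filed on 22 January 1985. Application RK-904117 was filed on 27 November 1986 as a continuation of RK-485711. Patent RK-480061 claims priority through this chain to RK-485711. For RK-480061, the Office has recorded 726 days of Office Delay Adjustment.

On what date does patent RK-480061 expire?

Earliest priority filing: 22 January 1985.
Base term: 22 January 1985 + 21 years → 22 January 2006.
Office Delay Adjustment: +726 days → 18 January 2008.

2008-01-18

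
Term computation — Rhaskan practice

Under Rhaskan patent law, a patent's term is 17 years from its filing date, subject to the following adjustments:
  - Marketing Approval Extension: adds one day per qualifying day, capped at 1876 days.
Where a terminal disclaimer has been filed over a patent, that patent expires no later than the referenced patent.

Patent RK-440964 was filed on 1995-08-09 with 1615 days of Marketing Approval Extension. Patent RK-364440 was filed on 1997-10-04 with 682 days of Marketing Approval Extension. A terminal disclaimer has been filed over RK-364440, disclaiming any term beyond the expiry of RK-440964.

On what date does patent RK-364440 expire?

Natural term of RK-364440:
  Base: filing + 17 years → 4 October 2014.
  Marketing Approval Extension: 682 days (within the 1876-day cap) → +682 days → 16 August 2016.
Expiry of referenced patent RK-440964:
  Base: filing + 17 years → 9 August 2012.
  Marketing Approval Extension: 1615 days (within the 1876-day cap) → +1615 days → 10 January 2017.
Terminal disclaimer: RK-364440 expires on the earlier of 16 August 2016 and 10 January 2017.

August 16, 2016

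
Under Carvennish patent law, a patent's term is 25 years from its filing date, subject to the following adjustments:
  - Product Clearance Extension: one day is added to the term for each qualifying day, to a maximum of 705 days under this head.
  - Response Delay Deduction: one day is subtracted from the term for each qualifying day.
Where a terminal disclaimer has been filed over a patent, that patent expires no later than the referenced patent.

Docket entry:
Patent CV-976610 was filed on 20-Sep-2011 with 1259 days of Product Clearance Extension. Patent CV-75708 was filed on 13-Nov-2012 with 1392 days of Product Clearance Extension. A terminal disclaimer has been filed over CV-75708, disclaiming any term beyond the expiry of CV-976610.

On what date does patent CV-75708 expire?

Natural term of CV-75708:
  Base: filing + 25 years → 13 November 2037.
  Product Clearance Extension: 1392 days claimed exceeds the 705-day cap, so +705 days → 19 October 2039.
Expiry of referenced patent CV-976610:
  Base: filing + 25 years → 20 September 2036.
  Product Clearance Extension: 1259 days claimed exceeds the 705-day cap, so +705 days → 26 August 2038.
Terminal disclaimer: CV-75708 expires on the earlier of 19 October 2039 and 26 August 2038.

August 26, 2038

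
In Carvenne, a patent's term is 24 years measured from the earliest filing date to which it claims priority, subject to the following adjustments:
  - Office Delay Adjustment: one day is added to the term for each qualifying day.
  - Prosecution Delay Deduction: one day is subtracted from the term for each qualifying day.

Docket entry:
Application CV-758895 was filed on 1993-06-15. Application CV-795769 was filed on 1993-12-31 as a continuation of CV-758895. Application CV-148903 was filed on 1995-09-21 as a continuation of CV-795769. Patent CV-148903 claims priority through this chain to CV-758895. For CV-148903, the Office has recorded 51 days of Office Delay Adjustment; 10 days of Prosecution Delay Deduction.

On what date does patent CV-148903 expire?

July 26, 2017

Earliest priority filing: 15 June 1993.
Base term: 15 June 1993 + 24 years → 15 June 2017.
Office Delay Adjustment: +51 days → 5 August 2017.
Prosecution Delay Deduction: −10 days → 26 July 2017.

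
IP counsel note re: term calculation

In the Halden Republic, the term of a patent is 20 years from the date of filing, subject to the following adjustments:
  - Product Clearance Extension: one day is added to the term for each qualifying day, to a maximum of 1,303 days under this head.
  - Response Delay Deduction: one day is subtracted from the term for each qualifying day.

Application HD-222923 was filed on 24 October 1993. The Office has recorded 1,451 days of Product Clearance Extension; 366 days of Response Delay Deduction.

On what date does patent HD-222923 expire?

Base term: filing date + 20 years → 24 October 2013.
Product Clearance Extension: 1451 days claimed exceeds the 1303-day cap, so +1303 days → 19 May 2017.
Response Delay Deduction: −366 days → 18 May 2016.

2016-05-18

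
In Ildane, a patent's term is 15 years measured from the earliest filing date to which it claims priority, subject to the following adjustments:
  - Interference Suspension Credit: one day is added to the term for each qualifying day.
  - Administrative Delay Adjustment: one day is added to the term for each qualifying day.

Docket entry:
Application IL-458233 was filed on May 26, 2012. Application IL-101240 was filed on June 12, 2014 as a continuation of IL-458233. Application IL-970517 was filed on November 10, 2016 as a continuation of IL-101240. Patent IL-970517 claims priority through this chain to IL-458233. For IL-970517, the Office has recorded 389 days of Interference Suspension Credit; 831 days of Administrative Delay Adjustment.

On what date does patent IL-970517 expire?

2030-09-27

Earliest priority filing: 26 May 2012.
Base term: 26 May 2012 + 15 years → 26 May 2027.
Interference Suspension Credit: +389 days → 18 June 2028.
Administrative Delay Adjustment: +831 days → 27 September 2030.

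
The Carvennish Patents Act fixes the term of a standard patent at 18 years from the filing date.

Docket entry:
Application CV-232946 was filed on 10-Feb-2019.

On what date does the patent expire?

Filing date + 18 years → 10 February 2037.

2037-02-10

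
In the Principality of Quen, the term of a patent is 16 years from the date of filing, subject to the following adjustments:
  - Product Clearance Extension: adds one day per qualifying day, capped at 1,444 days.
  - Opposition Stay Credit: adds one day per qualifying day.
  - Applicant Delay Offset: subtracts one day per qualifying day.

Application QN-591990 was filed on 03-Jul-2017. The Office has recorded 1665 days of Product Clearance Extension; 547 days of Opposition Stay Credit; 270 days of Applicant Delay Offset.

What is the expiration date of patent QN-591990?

March 20, 2038

Base term: filing date + 16 years → 3 July 2033.
Product Clearance Extension: 1665 days claimed exceeds the 1444-day cap, so +1444 days → 16 June 2037.
Opposition Stay Credit: +547 days → 15 December 2038.
Applicant Delay Offset: −270 days → 20 March 2038.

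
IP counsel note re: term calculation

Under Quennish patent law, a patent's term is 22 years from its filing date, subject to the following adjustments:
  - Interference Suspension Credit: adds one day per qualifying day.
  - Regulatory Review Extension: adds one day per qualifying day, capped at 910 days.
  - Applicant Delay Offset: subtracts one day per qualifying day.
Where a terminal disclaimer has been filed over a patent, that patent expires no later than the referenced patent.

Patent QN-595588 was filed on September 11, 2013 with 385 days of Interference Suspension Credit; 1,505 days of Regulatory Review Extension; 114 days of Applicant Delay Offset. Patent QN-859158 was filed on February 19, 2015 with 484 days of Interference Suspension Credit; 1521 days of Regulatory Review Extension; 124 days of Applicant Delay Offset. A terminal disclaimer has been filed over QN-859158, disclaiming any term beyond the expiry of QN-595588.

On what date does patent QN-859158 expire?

Natural term of QN-859158:
  Base: filing + 22 years → 19 February 2037.
  Interference Suspension Credit: +484 days → 18 June 2038.
  Regulatory Review Extension: 1521 days claimed exceeds the 910-day cap, so +910 days → 14 December 2040.
  Applicant Delay Offset: −124 days → 12 August 2040.
Expiry of referenced patent QN-595588:
  Base: filing + 22 years → 11 September 2035.
  Interference Suspension Credit: +385 days → 30 September 2036.
  Regulatory Review Extension: 1505 days claimed exceeds the 910-day cap, so +910 days → 29 March 2039.
  Applicant Delay Offset: −114 days → 5 December 2038.
Terminal disclaimer: QN-859158 expires on the earlier of 12 August 2040 and 5 December 2038.

December 5, 2038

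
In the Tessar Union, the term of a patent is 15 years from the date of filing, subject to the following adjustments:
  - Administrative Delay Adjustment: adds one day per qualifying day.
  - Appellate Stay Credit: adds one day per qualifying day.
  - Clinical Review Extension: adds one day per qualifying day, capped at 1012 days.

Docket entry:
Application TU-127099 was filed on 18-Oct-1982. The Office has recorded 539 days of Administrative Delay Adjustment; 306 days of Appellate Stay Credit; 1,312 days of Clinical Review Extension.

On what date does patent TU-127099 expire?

Base term: filing date + 15 years → 18 October 1997.
Administrative Delay Adjustment: +539 days → 10 April 1999.
Appellate Stay Credit: +306 days → 10 February 2000.
Clinical Review Extension: 1312 days claimed exceeds the 1012-day cap, so +1012 days → 18 November 2002.

2002-11-18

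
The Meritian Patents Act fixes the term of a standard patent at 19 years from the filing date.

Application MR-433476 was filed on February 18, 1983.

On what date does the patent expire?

2002-02-18

Filing date + 19 years → 18 February 2002.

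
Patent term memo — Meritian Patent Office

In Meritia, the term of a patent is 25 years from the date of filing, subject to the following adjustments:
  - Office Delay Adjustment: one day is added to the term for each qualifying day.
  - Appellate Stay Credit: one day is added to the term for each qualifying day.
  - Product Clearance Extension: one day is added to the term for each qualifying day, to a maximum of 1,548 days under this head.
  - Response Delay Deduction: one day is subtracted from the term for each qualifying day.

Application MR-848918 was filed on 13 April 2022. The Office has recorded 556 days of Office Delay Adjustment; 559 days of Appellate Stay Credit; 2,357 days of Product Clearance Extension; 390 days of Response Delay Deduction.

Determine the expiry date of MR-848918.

2053-07-03

Base term: filing date + 25 years → 13 April 2047.
Office Delay Adjustment: +556 days → 20 October 2048.
Appellate Stay Credit: +559 days → 2 May 2050.
Product Clearance Extension: 2357 days claimed exceeds the 1548-day cap, so +1548 days → 28 July 2054.
Response Delay Deduction: −390 days → 3 July 2053.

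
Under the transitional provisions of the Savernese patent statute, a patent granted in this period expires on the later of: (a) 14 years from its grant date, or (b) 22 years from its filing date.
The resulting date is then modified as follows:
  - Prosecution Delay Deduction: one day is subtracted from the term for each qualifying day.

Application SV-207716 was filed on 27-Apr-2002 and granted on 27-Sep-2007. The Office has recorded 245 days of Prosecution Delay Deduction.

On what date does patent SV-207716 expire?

(a) grant + 14 years → 27 September 2021.
(b) filing + 22 years → 27 April 2024.
Later of the two: 27 April 2024.
Prosecution Delay Deduction: −245 days → 26 August 2023.

2023-08-26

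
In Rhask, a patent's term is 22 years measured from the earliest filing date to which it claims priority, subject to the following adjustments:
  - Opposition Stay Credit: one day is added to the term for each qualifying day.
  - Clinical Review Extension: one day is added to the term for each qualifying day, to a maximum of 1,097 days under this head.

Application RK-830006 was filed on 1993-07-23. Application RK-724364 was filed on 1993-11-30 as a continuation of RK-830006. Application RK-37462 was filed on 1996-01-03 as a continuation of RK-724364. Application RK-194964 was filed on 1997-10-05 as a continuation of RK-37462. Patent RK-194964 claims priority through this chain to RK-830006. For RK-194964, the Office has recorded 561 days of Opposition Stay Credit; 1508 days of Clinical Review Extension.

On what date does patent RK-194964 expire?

Earliest priority filing: 23 July 1993.
Base term: 23 July 1993 + 22 years → 23 July 2015.
Opposition Stay Credit: +561 days → 3 February 2017.
Clinical Review Extension: 1508 days claimed exceeds the 1097-day cap, so +1097 days → 5 February 2020.

February 5, 2020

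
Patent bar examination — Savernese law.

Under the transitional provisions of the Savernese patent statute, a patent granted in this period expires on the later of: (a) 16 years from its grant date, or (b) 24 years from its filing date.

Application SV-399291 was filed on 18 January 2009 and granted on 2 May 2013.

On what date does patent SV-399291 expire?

(a) grant + 16 years → 2 May 2029.
(b) filing + 24 years → 18 January 2033.
Later of the two: 18 January 2033.

January 18, 2033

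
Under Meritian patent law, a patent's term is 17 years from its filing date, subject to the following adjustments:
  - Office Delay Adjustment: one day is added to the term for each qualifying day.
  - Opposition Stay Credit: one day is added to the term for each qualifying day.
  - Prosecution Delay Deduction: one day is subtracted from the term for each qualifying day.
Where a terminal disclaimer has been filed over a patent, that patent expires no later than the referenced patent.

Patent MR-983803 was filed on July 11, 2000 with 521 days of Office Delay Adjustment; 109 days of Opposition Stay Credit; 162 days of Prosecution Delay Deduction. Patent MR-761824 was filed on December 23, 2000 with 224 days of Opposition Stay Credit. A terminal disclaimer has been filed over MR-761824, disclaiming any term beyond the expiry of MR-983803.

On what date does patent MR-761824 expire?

Natural term of MR-761824:
  Base: filing + 17 years → 23 December 2017.
  Opposition Stay Credit: +224 days → 4 August 2018.
Expiry of referenced patent MR-983803:
  Base: filing + 17 years → 11 July 2017.
  Office Delay Adjustment: +521 days → 14 December 2018.
  Opposition Stay Credit: +109 days → 2 April 2019.
  Prosecution Delay Deduction: −162 days → 22 October 2018.
Terminal disclaimer: MR-761824 expires on the earlier of 4 August 2018 and 22 October 2018.

2018-08-04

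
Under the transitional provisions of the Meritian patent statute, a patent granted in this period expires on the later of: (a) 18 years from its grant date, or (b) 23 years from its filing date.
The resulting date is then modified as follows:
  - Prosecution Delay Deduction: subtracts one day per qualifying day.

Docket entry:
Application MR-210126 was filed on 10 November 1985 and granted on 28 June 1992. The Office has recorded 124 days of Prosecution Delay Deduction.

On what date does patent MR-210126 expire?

2010-02-24

(a) grant + 18 years → 28 June 2010.
(b) filing + 23 years → 10 November 2008.
Later of the two: 28 June 2010.
Prosecution Delay Deduction: −124 days → 24 February 2010.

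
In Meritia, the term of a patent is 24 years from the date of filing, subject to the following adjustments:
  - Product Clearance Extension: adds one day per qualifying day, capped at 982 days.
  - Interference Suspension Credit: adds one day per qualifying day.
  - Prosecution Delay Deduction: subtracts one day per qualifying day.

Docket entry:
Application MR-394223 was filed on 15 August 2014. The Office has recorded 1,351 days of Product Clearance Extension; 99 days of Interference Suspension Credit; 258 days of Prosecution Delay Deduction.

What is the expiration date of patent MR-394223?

Base term: filing date + 24 years → 15 August 2038.
Product Clearance Extension: 1351 days claimed exceeds the 982-day cap, so +982 days → 23 April 2041.
Interference Suspension Credit: +99 days → 31 July 2041.
Prosecution Delay Deduction: −258 days → 15 November 2040.

November 15, 2040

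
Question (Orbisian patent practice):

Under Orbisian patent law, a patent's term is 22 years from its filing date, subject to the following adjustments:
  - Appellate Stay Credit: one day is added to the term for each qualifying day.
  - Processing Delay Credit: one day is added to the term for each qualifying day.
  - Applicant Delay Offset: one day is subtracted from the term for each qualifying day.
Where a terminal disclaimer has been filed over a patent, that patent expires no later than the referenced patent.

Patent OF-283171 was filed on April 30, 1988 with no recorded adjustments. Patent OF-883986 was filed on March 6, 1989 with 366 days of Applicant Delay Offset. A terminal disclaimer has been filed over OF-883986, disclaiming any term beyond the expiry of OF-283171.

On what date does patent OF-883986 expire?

Natural term of OF-883986:
  Base: filing + 22 years → 6 March 2011.
  Applicant Delay Offset: −366 days → 5 March 2010.
Expiry of referenced patent OF-283171:
  Base: filing + 22 years → 30 April 2010.
Terminal disclaimer: OF-883986 expires on the earlier of 5 March 2010 and 30 April 2010.

2010-03-05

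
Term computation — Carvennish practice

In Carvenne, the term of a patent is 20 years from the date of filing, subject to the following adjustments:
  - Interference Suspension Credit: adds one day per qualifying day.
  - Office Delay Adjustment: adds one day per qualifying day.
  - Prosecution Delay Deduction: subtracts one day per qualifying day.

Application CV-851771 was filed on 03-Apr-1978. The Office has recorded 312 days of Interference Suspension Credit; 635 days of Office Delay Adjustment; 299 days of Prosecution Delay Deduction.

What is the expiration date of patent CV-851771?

Base term: filing date + 20 years → 3 April 1998.
Interference Suspension Credit: +312 days → 9 February 1999.
Office Delay Adjustment: +635 days → 5 November 2000.
Prosecution Delay Deduction: −299 days → 11 January 2000.

January 11, 2000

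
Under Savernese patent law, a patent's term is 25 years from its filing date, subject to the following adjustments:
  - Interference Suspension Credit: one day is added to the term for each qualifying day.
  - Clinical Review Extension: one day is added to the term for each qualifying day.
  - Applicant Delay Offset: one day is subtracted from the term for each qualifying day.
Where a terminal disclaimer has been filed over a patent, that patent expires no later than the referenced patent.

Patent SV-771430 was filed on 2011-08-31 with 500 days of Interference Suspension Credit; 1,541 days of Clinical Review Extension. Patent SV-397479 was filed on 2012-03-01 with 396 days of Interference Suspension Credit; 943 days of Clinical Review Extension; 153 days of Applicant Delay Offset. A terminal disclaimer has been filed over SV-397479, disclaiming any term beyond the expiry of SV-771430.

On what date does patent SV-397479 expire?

May 30, 2040

Natural term of SV-397479:
  Base: filing + 25 years → 1 March 2037.
  Interference Suspension Credit: +396 days → 1 April 2038.
  Clinical Review Extension: +943 days → 30 October 2040.
  Applicant Delay Offset: −153 days → 30 May 2040.
Expiry of referenced patent SV-771430:
  Base: filing + 25 years → 31 August 2036.
  Interference Suspension Credit: +500 days → 13 January 2038.
  Clinical Review Extension: +1541 days → 3 April 2042.
Terminal disclaimer: SV-397479 expires on the earlier of 30 May 2040 and 3 April 2042.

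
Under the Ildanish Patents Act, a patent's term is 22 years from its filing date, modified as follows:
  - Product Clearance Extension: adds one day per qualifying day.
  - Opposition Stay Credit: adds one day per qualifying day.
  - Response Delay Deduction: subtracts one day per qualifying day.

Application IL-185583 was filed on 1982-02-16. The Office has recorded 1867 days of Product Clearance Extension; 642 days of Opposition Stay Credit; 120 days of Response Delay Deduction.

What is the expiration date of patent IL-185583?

Base term: filing date + 22 years → 16 February 2004.
Product Clearance Extension: +1867 days → 28 March 2009.
Opposition Stay Credit: +642 days → 30 December 2010.
Response Delay Deduction: −120 days → 1 September 2010.

September 1, 2010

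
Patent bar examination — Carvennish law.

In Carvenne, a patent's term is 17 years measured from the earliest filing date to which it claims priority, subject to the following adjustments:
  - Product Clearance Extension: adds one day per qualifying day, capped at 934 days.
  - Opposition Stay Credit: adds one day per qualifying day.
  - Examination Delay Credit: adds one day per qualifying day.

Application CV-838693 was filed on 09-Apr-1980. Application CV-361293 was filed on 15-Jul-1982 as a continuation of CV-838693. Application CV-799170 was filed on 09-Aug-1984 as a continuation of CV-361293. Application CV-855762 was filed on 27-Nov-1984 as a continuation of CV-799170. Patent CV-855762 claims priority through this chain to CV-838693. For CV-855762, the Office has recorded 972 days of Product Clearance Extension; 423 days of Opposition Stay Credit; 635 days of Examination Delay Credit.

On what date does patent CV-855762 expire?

2002-09-22

Earliest priority filing: 9 April 1980.
Base term: 9 April 1980 + 17 years → 9 April 1997.
Product Clearance Extension: 972 days claimed exceeds the 934-day cap, so +934 days → 30 October 1999.
Opposition Stay Credit: +423 days → 26 December 2000.
Examination Delay Credit: +635 days → 22 September 2002.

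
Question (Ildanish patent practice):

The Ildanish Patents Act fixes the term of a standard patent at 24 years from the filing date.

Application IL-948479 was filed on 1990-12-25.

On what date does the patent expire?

December 25, 2014

Filing date + 24 years → 25 December 2014.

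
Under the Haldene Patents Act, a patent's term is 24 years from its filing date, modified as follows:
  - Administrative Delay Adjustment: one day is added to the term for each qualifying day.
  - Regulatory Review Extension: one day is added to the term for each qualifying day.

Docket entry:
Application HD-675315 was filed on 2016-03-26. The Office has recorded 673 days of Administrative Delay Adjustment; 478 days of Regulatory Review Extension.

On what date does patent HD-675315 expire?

Base term: filing date + 24 years → 26 March 2040.
Administrative Delay Adjustment: +673 days → 28 January 2042.
Regulatory Review Extension: +478 days → 21 May 2043.

May 21, 2043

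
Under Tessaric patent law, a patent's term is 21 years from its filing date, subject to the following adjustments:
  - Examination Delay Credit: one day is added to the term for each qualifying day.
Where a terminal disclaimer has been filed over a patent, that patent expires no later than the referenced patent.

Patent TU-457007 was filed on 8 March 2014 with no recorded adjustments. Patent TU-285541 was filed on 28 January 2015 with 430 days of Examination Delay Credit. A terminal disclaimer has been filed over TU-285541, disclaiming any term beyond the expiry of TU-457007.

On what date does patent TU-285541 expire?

Natural term of TU-285541:
  Base: filing + 21 years → 28 January 2036.
  Examination Delay Credit: +430 days → 2 April 2037.
Expiry of referenced patent TU-457007:
  Base: filing + 21 years → 8 March 2035.
Terminal disclaimer: TU-285541 expires on the earlier of 2 April 2037 and 8 March 2035.

March 8, 2035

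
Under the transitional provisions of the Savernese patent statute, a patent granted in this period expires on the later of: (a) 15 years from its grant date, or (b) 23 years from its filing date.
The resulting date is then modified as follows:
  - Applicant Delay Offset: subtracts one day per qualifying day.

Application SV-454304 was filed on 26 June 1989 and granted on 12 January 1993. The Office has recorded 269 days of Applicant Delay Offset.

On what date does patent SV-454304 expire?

2011-10-01

(a) grant + 15 years → 12 January 2008.
(b) filing + 23 years → 26 June 2012.
Later of the two: 26 June 2012.
Applicant Delay Offset: −269 days → 1 October 2011.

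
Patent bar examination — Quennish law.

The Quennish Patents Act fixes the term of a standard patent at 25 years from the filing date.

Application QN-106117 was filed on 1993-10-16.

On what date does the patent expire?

Filing date + 25 years → 16 October 2018.

2018-10-16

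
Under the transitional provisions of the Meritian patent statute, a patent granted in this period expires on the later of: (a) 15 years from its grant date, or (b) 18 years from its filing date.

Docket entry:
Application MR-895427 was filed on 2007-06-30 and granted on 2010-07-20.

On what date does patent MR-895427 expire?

2025-07-20

(a) grant + 15 years → 20 July 2025.
(b) filing + 18 years → 30 June 2025.
Later of the two: 20 July 2025.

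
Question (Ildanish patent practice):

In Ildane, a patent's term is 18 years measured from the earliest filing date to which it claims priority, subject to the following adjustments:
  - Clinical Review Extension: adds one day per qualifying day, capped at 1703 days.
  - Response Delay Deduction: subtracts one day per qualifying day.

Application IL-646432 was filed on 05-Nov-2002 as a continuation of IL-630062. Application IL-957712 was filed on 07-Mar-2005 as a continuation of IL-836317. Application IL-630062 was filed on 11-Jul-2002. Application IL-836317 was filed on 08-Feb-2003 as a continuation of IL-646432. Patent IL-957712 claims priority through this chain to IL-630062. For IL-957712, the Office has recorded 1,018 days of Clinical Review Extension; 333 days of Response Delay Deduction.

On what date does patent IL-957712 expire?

2022-05-27

Earliest priority filing: 11 July 2002.
Base term: 11 July 2002 + 18 years → 11 July 2020.
Clinical Review Extension: 1018 days (within the 1703-day cap) → +1018 days → 25 April 2023.
Response Delay Deduction: −333 days → 27 May 2022.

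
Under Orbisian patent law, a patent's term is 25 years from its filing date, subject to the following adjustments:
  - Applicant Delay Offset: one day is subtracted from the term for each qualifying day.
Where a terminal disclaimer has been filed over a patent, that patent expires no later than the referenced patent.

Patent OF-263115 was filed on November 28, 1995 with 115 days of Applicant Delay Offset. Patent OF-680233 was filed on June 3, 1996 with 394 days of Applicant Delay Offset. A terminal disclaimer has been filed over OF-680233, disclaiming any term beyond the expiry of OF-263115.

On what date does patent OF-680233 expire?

Natural term of OF-680233:
  Base: filing + 25 years → 3 June 2021.
  Applicant Delay Offset: −394 days → 5 May 2020.
Expiry of referenced patent OF-263115:
  Base: filing + 25 years → 28 November 2020.
  Applicant Delay Offset: −115 days → 5 August 2020.
Terminal disclaimer: OF-680233 expires on the earlier of 5 May 2020 and 5 August 2020.

May 5, 2020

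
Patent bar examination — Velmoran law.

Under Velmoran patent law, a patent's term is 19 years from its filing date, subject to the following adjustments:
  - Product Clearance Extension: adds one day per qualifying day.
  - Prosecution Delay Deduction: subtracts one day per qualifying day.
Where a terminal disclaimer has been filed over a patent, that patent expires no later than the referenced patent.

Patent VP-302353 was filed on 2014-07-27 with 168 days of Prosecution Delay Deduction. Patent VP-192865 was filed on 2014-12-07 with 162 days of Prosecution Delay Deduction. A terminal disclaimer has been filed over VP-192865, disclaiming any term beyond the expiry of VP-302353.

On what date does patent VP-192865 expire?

Natural term of VP-192865:
  Base: filing + 19 years → 7 December 2033.
  Prosecution Delay Deduction: −162 days → 28 June 2033.
Expiry of referenced patent VP-302353:
  Base: filing + 19 years → 27 July 2033.
  Prosecution Delay Deduction: −168 days → 9 February 2033.
Terminal disclaimer: VP-192865 expires on the earlier of 28 June 2033 and 9 February 2033.

February 9, 2033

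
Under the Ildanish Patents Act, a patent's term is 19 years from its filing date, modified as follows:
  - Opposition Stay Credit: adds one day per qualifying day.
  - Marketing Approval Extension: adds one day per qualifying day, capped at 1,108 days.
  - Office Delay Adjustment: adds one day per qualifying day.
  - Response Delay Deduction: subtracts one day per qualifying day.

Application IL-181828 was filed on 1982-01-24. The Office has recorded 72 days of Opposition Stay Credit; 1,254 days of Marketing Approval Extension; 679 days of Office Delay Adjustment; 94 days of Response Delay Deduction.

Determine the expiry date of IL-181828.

2005-11-24

Base term: filing date + 19 years → 24 January 2001.
Opposition Stay Credit: +72 days → 6 April 2001.
Marketing Approval Extension: 1254 days claimed exceeds the 1108-day cap, so +1108 days → 18 April 2004.
Office Delay Adjustment: +679 days → 26 February 2006.
Response Delay Deduction: −94 days → 24 November 2005.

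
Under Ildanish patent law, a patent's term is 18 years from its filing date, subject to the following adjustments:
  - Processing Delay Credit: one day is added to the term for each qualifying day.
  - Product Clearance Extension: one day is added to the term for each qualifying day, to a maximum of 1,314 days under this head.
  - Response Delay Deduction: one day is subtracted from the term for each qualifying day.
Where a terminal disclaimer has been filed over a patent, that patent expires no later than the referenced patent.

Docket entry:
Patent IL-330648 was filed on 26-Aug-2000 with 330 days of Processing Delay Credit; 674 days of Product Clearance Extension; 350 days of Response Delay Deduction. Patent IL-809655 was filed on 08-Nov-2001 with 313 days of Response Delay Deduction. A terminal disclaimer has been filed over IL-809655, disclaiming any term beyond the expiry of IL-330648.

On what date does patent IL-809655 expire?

2018-12-30

Natural term of IL-809655:
  Base: filing + 18 years → 8 November 2019.
  Response Delay Deduction: −313 days → 30 December 2018.
Expiry of referenced patent IL-330648:
  Base: filing + 18 years → 26 August 2018.
  Processing Delay Credit: +330 days → 22 July 2019.
  Product Clearance Extension: 674 days (within the 1314-day cap) → +674 days → 26 May 2021.
  Response Delay Deduction: −350 days → 10 June 2020.
Terminal disclaimer: IL-809655 expires on the earlier of 30 December 2018 and 10 June 2020.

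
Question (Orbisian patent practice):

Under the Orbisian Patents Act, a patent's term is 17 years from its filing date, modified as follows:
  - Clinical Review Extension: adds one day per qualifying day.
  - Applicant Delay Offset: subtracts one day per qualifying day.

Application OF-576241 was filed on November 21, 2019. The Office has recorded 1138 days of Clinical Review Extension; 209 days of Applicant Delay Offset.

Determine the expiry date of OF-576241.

2039-06-08

Base term: filing date + 17 years → 21 November 2036.
Clinical Review Extension: +1138 days → 3 January 2040.
Applicant Delay Offset: −209 days → 8 June 2039.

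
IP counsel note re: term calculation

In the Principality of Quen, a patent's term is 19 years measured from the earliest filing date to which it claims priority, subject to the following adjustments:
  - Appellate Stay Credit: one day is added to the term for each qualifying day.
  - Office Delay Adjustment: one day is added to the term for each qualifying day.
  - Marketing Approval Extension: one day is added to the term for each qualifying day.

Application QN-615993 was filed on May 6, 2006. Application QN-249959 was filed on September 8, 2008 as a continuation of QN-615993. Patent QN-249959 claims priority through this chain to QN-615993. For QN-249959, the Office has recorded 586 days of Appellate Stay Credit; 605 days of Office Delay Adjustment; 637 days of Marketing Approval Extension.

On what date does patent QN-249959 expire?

May 8, 2030

Earliest priority filing: 6 May 2006.
Base term: 6 May 2006 + 19 years → 6 May 2025.
Appellate Stay Credit: +586 days → 13 December 2026.
Office Delay Adjustment: +605 days → 9 August 2028.
Marketing Approval Extension: +637 days → 8 May 2030.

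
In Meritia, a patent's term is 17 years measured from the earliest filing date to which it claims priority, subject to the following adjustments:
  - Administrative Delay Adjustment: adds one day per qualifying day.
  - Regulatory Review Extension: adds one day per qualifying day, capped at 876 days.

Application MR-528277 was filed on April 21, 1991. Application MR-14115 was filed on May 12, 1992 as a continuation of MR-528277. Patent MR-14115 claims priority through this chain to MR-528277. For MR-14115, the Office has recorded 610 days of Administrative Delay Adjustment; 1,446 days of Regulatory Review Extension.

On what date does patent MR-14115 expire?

May 16, 2012

Earliest priority filing: 21 April 1991.
Base term: 21 April 1991 + 17 years → 21 April 2008.
Administrative Delay Adjustment: +610 days → 22 December 2009.
Regulatory Review Extension: 1446 days claimed exceeds the 876-day cap, so +876 days → 16 May 2012.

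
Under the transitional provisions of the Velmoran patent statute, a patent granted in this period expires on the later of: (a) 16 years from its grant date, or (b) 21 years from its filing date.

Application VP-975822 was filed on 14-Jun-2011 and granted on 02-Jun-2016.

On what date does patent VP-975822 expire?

(a) grant + 16 years → 2 June 2032.
(b) filing + 21 years → 14 June 2032.
Later of the two: 14 June 2032.

June 14, 2032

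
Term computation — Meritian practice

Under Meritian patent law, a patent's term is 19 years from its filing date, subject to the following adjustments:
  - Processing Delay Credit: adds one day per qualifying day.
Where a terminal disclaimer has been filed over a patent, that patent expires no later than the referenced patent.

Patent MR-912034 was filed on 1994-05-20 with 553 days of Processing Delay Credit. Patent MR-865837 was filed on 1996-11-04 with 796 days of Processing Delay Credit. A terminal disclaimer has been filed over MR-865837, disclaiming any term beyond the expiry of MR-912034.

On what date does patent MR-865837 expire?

November 24, 2014

Natural term of MR-865837:
  Base: filing + 19 years → 4 November 2015.
  Processing Delay Credit: +796 days → 8 January 2018.
Expiry of referenced patent MR-912034:
  Base: filing + 19 years → 20 May 2013.
  Processing Delay Credit: +553 days → 24 November 2014.
Terminal disclaimer: MR-865837 expires on the earlier of 8 January 2018 and 24 November 2014.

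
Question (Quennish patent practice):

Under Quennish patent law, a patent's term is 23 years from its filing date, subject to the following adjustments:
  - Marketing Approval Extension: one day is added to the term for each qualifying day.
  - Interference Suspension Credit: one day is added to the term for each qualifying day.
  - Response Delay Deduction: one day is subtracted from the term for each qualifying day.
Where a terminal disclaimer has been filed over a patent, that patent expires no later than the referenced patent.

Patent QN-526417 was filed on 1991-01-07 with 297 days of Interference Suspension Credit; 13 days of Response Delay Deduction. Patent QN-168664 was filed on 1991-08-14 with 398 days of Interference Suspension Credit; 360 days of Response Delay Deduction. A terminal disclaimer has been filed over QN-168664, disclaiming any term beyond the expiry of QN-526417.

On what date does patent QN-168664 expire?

September 21, 2014

Natural term of QN-168664:
  Base: filing + 23 years → 14 August 2014.
  Interference Suspension Credit: +398 days → 16 September 2015.
  Response Delay Deduction: −360 days → 21 September 2014.
Expiry of referenced patent QN-526417:
  Base: filing + 23 years → 7 January 2014.
  Interference Suspension Credit: +297 days → 31 October 2014.
  Response Delay Deduction: −13 days → 18 October 2014.
Terminal disclaimer: QN-168664 expires on the earlier of 21 September 2014 and 18 October 2014.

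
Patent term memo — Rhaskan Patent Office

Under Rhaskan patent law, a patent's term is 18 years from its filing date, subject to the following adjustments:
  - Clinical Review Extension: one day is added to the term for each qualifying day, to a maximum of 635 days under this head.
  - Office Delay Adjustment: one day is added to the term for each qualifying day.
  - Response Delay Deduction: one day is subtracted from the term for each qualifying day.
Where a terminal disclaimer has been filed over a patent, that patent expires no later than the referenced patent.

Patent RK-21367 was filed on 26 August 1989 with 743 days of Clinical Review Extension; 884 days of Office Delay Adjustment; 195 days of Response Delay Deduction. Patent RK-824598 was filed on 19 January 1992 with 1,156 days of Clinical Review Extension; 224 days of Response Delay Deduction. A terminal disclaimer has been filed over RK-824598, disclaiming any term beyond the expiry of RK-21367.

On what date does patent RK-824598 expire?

March 6, 2011

Natural term of RK-824598:
  Base: filing + 18 years → 19 January 2010.
  Clinical Review Extension: 1156 days claimed exceeds the 635-day cap, so +635 days → 16 October 2011.
  Response Delay Deduction: −224 days → 6 March 2011.
Expiry of referenced patent RK-21367:
  Base: filing + 18 years → 26 August 2007.
  Clinical Review Extension: 743 days claimed exceeds the 635-day cap, so +635 days → 22 May 2009.
  Office Delay Adjustment: +884 days → 23 October 2011.
  Response Delay Deduction: −195 days → 11 April 2011.
Terminal disclaimer: RK-824598 expires on the earlier of 6 March 2011 and 11 April 2011.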